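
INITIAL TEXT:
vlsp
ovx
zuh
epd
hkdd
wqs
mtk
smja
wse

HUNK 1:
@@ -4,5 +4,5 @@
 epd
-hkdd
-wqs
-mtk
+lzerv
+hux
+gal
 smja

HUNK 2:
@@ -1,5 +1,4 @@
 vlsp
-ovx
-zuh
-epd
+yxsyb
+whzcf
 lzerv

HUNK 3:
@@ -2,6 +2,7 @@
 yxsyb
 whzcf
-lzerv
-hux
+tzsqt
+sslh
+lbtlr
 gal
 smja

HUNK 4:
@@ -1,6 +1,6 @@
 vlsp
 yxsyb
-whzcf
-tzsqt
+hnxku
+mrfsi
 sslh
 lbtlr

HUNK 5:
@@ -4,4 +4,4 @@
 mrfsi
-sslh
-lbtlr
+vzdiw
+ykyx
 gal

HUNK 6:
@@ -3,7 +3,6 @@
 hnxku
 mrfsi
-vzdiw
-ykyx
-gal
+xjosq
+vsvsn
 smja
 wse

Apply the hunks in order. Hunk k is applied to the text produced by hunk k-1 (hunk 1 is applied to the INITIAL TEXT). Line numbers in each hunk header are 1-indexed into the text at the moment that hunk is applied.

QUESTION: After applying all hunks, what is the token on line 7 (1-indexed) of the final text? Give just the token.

Answer: smja

Derivation:
Hunk 1: at line 4 remove [hkdd,wqs,mtk] add [lzerv,hux,gal] -> 9 lines: vlsp ovx zuh epd lzerv hux gal smja wse
Hunk 2: at line 1 remove [ovx,zuh,epd] add [yxsyb,whzcf] -> 8 lines: vlsp yxsyb whzcf lzerv hux gal smja wse
Hunk 3: at line 2 remove [lzerv,hux] add [tzsqt,sslh,lbtlr] -> 9 lines: vlsp yxsyb whzcf tzsqt sslh lbtlr gal smja wse
Hunk 4: at line 1 remove [whzcf,tzsqt] add [hnxku,mrfsi] -> 9 lines: vlsp yxsyb hnxku mrfsi sslh lbtlr gal smja wse
Hunk 5: at line 4 remove [sslh,lbtlr] add [vzdiw,ykyx] -> 9 lines: vlsp yxsyb hnxku mrfsi vzdiw ykyx gal smja wse
Hunk 6: at line 3 remove [vzdiw,ykyx,gal] add [xjosq,vsvsn] -> 8 lines: vlsp yxsyb hnxku mrfsi xjosq vsvsn smja wse
Final line 7: smja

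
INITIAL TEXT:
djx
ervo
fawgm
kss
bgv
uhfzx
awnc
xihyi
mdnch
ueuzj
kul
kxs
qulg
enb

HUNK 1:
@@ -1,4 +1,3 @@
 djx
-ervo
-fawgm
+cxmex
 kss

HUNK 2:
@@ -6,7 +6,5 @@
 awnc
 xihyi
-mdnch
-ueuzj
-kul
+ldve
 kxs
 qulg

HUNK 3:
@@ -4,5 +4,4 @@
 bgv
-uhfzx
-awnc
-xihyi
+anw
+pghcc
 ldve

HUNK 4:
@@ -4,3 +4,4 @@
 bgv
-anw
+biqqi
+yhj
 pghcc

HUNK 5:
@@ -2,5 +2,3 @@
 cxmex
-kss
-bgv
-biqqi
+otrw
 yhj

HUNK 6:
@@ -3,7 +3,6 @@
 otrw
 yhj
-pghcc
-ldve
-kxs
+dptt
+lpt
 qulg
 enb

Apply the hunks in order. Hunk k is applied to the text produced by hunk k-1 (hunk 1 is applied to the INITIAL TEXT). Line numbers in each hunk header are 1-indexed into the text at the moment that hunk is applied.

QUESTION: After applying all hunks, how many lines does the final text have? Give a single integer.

Hunk 1: at line 1 remove [ervo,fawgm] add [cxmex] -> 13 lines: djx cxmex kss bgv uhfzx awnc xihyi mdnch ueuzj kul kxs qulg enb
Hunk 2: at line 6 remove [mdnch,ueuzj,kul] add [ldve] -> 11 lines: djx cxmex kss bgv uhfzx awnc xihyi ldve kxs qulg enb
Hunk 3: at line 4 remove [uhfzx,awnc,xihyi] add [anw,pghcc] -> 10 lines: djx cxmex kss bgv anw pghcc ldve kxs qulg enb
Hunk 4: at line 4 remove [anw] add [biqqi,yhj] -> 11 lines: djx cxmex kss bgv biqqi yhj pghcc ldve kxs qulg enb
Hunk 5: at line 2 remove [kss,bgv,biqqi] add [otrw] -> 9 lines: djx cxmex otrw yhj pghcc ldve kxs qulg enb
Hunk 6: at line 3 remove [pghcc,ldve,kxs] add [dptt,lpt] -> 8 lines: djx cxmex otrw yhj dptt lpt qulg enb
Final line count: 8

Answer: 8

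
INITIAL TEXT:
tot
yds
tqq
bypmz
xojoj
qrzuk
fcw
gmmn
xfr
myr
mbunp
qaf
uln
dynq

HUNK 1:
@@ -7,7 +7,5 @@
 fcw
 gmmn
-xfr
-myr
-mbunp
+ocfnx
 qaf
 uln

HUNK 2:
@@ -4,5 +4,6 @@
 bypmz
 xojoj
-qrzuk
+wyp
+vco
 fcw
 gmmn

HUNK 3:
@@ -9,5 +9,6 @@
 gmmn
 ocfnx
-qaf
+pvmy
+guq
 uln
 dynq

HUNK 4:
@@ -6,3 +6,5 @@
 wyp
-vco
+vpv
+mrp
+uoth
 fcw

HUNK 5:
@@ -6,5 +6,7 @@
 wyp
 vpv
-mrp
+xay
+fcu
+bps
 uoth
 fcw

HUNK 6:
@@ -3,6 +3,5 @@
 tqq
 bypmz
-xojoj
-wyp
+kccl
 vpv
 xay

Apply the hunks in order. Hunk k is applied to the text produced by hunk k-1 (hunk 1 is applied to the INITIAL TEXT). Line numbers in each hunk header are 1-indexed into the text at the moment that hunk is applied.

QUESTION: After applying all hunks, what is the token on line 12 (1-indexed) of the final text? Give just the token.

Answer: gmmn

Derivation:
Hunk 1: at line 7 remove [xfr,myr,mbunp] add [ocfnx] -> 12 lines: tot yds tqq bypmz xojoj qrzuk fcw gmmn ocfnx qaf uln dynq
Hunk 2: at line 4 remove [qrzuk] add [wyp,vco] -> 13 lines: tot yds tqq bypmz xojoj wyp vco fcw gmmn ocfnx qaf uln dynq
Hunk 3: at line 9 remove [qaf] add [pvmy,guq] -> 14 lines: tot yds tqq bypmz xojoj wyp vco fcw gmmn ocfnx pvmy guq uln dynq
Hunk 4: at line 6 remove [vco] add [vpv,mrp,uoth] -> 16 lines: tot yds tqq bypmz xojoj wyp vpv mrp uoth fcw gmmn ocfnx pvmy guq uln dynq
Hunk 5: at line 6 remove [mrp] add [xay,fcu,bps] -> 18 lines: tot yds tqq bypmz xojoj wyp vpv xay fcu bps uoth fcw gmmn ocfnx pvmy guq uln dynq
Hunk 6: at line 3 remove [xojoj,wyp] add [kccl] -> 17 lines: tot yds tqq bypmz kccl vpv xay fcu bps uoth fcw gmmn ocfnx pvmy guq uln dynq
Final line 12: gmmn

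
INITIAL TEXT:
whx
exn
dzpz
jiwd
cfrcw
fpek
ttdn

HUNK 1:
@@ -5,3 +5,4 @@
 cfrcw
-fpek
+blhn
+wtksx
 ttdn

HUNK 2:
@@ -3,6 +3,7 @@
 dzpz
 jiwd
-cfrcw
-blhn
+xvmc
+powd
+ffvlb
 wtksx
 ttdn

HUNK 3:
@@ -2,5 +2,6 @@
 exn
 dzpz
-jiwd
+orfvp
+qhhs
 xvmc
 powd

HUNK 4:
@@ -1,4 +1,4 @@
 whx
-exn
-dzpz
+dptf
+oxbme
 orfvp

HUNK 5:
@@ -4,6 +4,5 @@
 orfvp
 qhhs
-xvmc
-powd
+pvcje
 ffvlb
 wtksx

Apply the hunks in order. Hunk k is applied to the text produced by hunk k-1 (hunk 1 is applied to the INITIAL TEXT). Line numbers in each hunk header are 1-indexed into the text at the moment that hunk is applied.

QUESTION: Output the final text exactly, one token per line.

Hunk 1: at line 5 remove [fpek] add [blhn,wtksx] -> 8 lines: whx exn dzpz jiwd cfrcw blhn wtksx ttdn
Hunk 2: at line 3 remove [cfrcw,blhn] add [xvmc,powd,ffvlb] -> 9 lines: whx exn dzpz jiwd xvmc powd ffvlb wtksx ttdn
Hunk 3: at line 2 remove [jiwd] add [orfvp,qhhs] -> 10 lines: whx exn dzpz orfvp qhhs xvmc powd ffvlb wtksx ttdn
Hunk 4: at line 1 remove [exn,dzpz] add [dptf,oxbme] -> 10 lines: whx dptf oxbme orfvp qhhs xvmc powd ffvlb wtksx ttdn
Hunk 5: at line 4 remove [xvmc,powd] add [pvcje] -> 9 lines: whx dptf oxbme orfvp qhhs pvcje ffvlb wtksx ttdn

Answer: whx
dptf
oxbme
orfvp
qhhs
pvcje
ffvlb
wtksx
ttdn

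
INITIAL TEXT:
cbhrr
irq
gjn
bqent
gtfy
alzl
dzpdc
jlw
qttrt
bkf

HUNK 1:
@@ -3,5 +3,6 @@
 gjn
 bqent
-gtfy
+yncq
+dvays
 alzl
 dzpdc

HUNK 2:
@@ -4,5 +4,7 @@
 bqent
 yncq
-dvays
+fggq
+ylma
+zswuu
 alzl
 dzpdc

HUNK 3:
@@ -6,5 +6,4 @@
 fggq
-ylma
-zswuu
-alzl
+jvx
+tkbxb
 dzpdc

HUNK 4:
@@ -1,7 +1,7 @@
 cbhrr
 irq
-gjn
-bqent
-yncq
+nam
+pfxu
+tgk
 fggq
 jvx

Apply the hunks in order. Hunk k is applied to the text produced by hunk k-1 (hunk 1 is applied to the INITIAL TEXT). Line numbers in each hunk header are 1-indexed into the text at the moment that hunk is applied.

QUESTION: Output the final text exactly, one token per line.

Answer: cbhrr
irq
nam
pfxu
tgk
fggq
jvx
tkbxb
dzpdc
jlw
qttrt
bkf

Derivation:
Hunk 1: at line 3 remove [gtfy] add [yncq,dvays] -> 11 lines: cbhrr irq gjn bqent yncq dvays alzl dzpdc jlw qttrt bkf
Hunk 2: at line 4 remove [dvays] add [fggq,ylma,zswuu] -> 13 lines: cbhrr irq gjn bqent yncq fggq ylma zswuu alzl dzpdc jlw qttrt bkf
Hunk 3: at line 6 remove [ylma,zswuu,alzl] add [jvx,tkbxb] -> 12 lines: cbhrr irq gjn bqent yncq fggq jvx tkbxb dzpdc jlw qttrt bkf
Hunk 4: at line 1 remove [gjn,bqent,yncq] add [nam,pfxu,tgk] -> 12 lines: cbhrr irq nam pfxu tgk fggq jvx tkbxb dzpdc jlw qttrt bkf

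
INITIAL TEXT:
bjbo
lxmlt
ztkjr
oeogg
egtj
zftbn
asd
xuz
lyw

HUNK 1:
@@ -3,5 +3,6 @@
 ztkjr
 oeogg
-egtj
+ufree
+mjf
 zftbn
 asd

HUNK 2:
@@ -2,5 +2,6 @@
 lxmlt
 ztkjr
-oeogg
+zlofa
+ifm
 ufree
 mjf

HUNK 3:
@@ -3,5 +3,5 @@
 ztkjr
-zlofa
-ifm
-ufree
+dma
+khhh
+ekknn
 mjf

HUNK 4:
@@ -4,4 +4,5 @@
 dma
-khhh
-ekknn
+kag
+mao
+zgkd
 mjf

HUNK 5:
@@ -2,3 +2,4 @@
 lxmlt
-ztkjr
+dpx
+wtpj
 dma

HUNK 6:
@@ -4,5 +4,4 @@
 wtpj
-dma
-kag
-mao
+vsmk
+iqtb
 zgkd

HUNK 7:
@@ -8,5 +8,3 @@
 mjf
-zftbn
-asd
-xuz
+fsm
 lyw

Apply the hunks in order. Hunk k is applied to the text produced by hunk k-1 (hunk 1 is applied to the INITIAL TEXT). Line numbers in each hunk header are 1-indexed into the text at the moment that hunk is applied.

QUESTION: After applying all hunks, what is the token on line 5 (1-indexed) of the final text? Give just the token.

Hunk 1: at line 3 remove [egtj] add [ufree,mjf] -> 10 lines: bjbo lxmlt ztkjr oeogg ufree mjf zftbn asd xuz lyw
Hunk 2: at line 2 remove [oeogg] add [zlofa,ifm] -> 11 lines: bjbo lxmlt ztkjr zlofa ifm ufree mjf zftbn asd xuz lyw
Hunk 3: at line 3 remove [zlofa,ifm,ufree] add [dma,khhh,ekknn] -> 11 lines: bjbo lxmlt ztkjr dma khhh ekknn mjf zftbn asd xuz lyw
Hunk 4: at line 4 remove [khhh,ekknn] add [kag,mao,zgkd] -> 12 lines: bjbo lxmlt ztkjr dma kag mao zgkd mjf zftbn asd xuz lyw
Hunk 5: at line 2 remove [ztkjr] add [dpx,wtpj] -> 13 lines: bjbo lxmlt dpx wtpj dma kag mao zgkd mjf zftbn asd xuz lyw
Hunk 6: at line 4 remove [dma,kag,mao] add [vsmk,iqtb] -> 12 lines: bjbo lxmlt dpx wtpj vsmk iqtb zgkd mjf zftbn asd xuz lyw
Hunk 7: at line 8 remove [zftbn,asd,xuz] add [fsm] -> 10 lines: bjbo lxmlt dpx wtpj vsmk iqtb zgkd mjf fsm lyw
Final line 5: vsmk

Answer: vsmk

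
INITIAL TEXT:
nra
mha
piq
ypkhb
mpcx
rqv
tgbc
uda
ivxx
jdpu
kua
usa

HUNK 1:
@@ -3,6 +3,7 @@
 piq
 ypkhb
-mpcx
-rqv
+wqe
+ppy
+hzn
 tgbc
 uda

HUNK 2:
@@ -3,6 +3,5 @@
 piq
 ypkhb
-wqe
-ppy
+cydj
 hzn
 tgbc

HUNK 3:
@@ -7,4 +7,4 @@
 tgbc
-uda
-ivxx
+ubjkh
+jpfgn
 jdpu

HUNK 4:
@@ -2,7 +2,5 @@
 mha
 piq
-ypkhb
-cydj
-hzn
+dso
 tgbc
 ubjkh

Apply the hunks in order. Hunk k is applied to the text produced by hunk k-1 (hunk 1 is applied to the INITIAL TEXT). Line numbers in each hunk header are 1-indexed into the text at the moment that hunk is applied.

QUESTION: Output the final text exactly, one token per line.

Answer: nra
mha
piq
dso
tgbc
ubjkh
jpfgn
jdpu
kua
usa

Derivation:
Hunk 1: at line 3 remove [mpcx,rqv] add [wqe,ppy,hzn] -> 13 lines: nra mha piq ypkhb wqe ppy hzn tgbc uda ivxx jdpu kua usa
Hunk 2: at line 3 remove [wqe,ppy] add [cydj] -> 12 lines: nra mha piq ypkhb cydj hzn tgbc uda ivxx jdpu kua usa
Hunk 3: at line 7 remove [uda,ivxx] add [ubjkh,jpfgn] -> 12 lines: nra mha piq ypkhb cydj hzn tgbc ubjkh jpfgn jdpu kua usa
Hunk 4: at line 2 remove [ypkhb,cydj,hzn] add [dso] -> 10 lines: nra mha piq dso tgbc ubjkh jpfgn jdpu kua usa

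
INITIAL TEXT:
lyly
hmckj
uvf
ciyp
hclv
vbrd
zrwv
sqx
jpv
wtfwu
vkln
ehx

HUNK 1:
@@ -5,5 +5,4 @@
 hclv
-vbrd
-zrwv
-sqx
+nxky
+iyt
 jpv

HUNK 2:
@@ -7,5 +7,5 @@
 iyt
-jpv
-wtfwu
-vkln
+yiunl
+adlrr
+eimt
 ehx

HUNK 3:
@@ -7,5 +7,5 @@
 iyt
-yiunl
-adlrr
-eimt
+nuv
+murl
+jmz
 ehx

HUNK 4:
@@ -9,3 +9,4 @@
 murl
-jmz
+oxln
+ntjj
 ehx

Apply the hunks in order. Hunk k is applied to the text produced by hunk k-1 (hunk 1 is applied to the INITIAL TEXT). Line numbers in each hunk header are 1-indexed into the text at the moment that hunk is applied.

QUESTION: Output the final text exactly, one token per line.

Answer: lyly
hmckj
uvf
ciyp
hclv
nxky
iyt
nuv
murl
oxln
ntjj
ehx

Derivation:
Hunk 1: at line 5 remove [vbrd,zrwv,sqx] add [nxky,iyt] -> 11 lines: lyly hmckj uvf ciyp hclv nxky iyt jpv wtfwu vkln ehx
Hunk 2: at line 7 remove [jpv,wtfwu,vkln] add [yiunl,adlrr,eimt] -> 11 lines: lyly hmckj uvf ciyp hclv nxky iyt yiunl adlrr eimt ehx
Hunk 3: at line 7 remove [yiunl,adlrr,eimt] add [nuv,murl,jmz] -> 11 lines: lyly hmckj uvf ciyp hclv nxky iyt nuv murl jmz ehx
Hunk 4: at line 9 remove [jmz] add [oxln,ntjj] -> 12 lines: lyly hmckj uvf ciyp hclv nxky iyt nuv murl oxln ntjj ehx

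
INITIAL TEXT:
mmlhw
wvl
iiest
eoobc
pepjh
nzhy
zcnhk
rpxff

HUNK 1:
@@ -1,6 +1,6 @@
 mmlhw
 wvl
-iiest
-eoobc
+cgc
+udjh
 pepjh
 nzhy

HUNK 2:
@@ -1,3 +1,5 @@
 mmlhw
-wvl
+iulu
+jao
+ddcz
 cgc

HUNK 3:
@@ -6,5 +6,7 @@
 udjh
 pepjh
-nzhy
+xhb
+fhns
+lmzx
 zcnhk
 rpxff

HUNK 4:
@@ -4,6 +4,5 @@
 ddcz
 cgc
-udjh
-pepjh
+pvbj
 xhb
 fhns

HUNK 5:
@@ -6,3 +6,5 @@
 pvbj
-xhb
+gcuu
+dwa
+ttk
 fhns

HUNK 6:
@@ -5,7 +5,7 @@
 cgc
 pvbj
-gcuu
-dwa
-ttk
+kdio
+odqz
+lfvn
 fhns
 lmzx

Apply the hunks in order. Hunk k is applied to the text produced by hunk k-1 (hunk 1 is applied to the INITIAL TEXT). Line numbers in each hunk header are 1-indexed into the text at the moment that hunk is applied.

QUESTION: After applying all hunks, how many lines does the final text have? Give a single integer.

Answer: 13

Derivation:
Hunk 1: at line 1 remove [iiest,eoobc] add [cgc,udjh] -> 8 lines: mmlhw wvl cgc udjh pepjh nzhy zcnhk rpxff
Hunk 2: at line 1 remove [wvl] add [iulu,jao,ddcz] -> 10 lines: mmlhw iulu jao ddcz cgc udjh pepjh nzhy zcnhk rpxff
Hunk 3: at line 6 remove [nzhy] add [xhb,fhns,lmzx] -> 12 lines: mmlhw iulu jao ddcz cgc udjh pepjh xhb fhns lmzx zcnhk rpxff
Hunk 4: at line 4 remove [udjh,pepjh] add [pvbj] -> 11 lines: mmlhw iulu jao ddcz cgc pvbj xhb fhns lmzx zcnhk rpxff
Hunk 5: at line 6 remove [xhb] add [gcuu,dwa,ttk] -> 13 lines: mmlhw iulu jao ddcz cgc pvbj gcuu dwa ttk fhns lmzx zcnhk rpxff
Hunk 6: at line 5 remove [gcuu,dwa,ttk] add [kdio,odqz,lfvn] -> 13 lines: mmlhw iulu jao ddcz cgc pvbj kdio odqz lfvn fhns lmzx zcnhk rpxff
Final line count: 13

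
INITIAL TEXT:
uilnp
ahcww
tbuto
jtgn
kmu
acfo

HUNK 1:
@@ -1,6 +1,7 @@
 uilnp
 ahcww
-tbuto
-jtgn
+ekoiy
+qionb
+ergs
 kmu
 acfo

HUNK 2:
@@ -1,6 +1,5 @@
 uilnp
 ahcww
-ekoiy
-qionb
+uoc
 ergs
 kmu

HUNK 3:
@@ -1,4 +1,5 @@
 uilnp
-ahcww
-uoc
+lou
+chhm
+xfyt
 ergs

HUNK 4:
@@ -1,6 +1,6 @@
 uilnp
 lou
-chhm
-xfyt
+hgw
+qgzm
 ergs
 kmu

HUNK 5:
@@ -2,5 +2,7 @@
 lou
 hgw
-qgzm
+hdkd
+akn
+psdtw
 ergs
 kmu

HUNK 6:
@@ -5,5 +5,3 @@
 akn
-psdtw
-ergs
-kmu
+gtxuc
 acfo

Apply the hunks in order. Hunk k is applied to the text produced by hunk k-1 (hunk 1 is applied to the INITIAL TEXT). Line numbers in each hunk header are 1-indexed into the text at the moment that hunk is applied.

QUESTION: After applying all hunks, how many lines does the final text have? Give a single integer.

Hunk 1: at line 1 remove [tbuto,jtgn] add [ekoiy,qionb,ergs] -> 7 lines: uilnp ahcww ekoiy qionb ergs kmu acfo
Hunk 2: at line 1 remove [ekoiy,qionb] add [uoc] -> 6 lines: uilnp ahcww uoc ergs kmu acfo
Hunk 3: at line 1 remove [ahcww,uoc] add [lou,chhm,xfyt] -> 7 lines: uilnp lou chhm xfyt ergs kmu acfo
Hunk 4: at line 1 remove [chhm,xfyt] add [hgw,qgzm] -> 7 lines: uilnp lou hgw qgzm ergs kmu acfo
Hunk 5: at line 2 remove [qgzm] add [hdkd,akn,psdtw] -> 9 lines: uilnp lou hgw hdkd akn psdtw ergs kmu acfo
Hunk 6: at line 5 remove [psdtw,ergs,kmu] add [gtxuc] -> 7 lines: uilnp lou hgw hdkd akn gtxuc acfo
Final line count: 7

Answer: 7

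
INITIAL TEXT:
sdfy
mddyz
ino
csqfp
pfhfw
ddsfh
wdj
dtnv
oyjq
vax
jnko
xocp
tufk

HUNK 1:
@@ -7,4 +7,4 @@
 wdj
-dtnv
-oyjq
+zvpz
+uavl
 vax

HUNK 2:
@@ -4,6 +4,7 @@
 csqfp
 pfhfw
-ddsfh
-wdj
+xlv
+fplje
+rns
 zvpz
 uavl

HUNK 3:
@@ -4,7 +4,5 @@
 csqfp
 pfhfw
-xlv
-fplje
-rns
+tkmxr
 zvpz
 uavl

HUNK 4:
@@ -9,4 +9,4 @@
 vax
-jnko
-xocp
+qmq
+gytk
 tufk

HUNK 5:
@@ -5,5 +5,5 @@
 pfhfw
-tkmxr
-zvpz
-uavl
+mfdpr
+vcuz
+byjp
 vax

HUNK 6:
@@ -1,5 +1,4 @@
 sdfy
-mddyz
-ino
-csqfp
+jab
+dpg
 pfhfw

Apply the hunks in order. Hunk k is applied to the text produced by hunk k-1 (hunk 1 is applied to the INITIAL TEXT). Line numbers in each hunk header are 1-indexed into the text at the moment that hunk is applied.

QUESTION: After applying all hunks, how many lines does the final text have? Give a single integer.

Hunk 1: at line 7 remove [dtnv,oyjq] add [zvpz,uavl] -> 13 lines: sdfy mddyz ino csqfp pfhfw ddsfh wdj zvpz uavl vax jnko xocp tufk
Hunk 2: at line 4 remove [ddsfh,wdj] add [xlv,fplje,rns] -> 14 lines: sdfy mddyz ino csqfp pfhfw xlv fplje rns zvpz uavl vax jnko xocp tufk
Hunk 3: at line 4 remove [xlv,fplje,rns] add [tkmxr] -> 12 lines: sdfy mddyz ino csqfp pfhfw tkmxr zvpz uavl vax jnko xocp tufk
Hunk 4: at line 9 remove [jnko,xocp] add [qmq,gytk] -> 12 lines: sdfy mddyz ino csqfp pfhfw tkmxr zvpz uavl vax qmq gytk tufk
Hunk 5: at line 5 remove [tkmxr,zvpz,uavl] add [mfdpr,vcuz,byjp] -> 12 lines: sdfy mddyz ino csqfp pfhfw mfdpr vcuz byjp vax qmq gytk tufk
Hunk 6: at line 1 remove [mddyz,ino,csqfp] add [jab,dpg] -> 11 lines: sdfy jab dpg pfhfw mfdpr vcuz byjp vax qmq gytk tufk
Final line count: 11

Answer: 11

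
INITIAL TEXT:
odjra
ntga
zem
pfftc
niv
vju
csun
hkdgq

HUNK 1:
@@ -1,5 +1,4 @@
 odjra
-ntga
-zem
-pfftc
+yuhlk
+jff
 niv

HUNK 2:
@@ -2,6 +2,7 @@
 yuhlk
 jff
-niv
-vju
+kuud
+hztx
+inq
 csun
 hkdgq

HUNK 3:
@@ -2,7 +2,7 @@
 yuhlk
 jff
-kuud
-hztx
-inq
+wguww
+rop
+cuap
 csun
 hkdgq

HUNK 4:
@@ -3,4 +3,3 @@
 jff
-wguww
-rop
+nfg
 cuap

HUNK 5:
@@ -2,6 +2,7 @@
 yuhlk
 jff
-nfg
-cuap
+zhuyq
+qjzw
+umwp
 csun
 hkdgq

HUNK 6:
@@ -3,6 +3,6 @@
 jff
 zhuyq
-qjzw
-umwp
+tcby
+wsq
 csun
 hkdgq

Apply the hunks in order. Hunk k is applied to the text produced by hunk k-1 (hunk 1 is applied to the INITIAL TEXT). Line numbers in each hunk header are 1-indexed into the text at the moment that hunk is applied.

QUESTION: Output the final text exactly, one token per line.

Answer: odjra
yuhlk
jff
zhuyq
tcby
wsq
csun
hkdgq

Derivation:
Hunk 1: at line 1 remove [ntga,zem,pfftc] add [yuhlk,jff] -> 7 lines: odjra yuhlk jff niv vju csun hkdgq
Hunk 2: at line 2 remove [niv,vju] add [kuud,hztx,inq] -> 8 lines: odjra yuhlk jff kuud hztx inq csun hkdgq
Hunk 3: at line 2 remove [kuud,hztx,inq] add [wguww,rop,cuap] -> 8 lines: odjra yuhlk jff wguww rop cuap csun hkdgq
Hunk 4: at line 3 remove [wguww,rop] add [nfg] -> 7 lines: odjra yuhlk jff nfg cuap csun hkdgq
Hunk 5: at line 2 remove [nfg,cuap] add [zhuyq,qjzw,umwp] -> 8 lines: odjra yuhlk jff zhuyq qjzw umwp csun hkdgq
Hunk 6: at line 3 remove [qjzw,umwp] add [tcby,wsq] -> 8 lines: odjra yuhlk jff zhuyq tcby wsq csun hkdgq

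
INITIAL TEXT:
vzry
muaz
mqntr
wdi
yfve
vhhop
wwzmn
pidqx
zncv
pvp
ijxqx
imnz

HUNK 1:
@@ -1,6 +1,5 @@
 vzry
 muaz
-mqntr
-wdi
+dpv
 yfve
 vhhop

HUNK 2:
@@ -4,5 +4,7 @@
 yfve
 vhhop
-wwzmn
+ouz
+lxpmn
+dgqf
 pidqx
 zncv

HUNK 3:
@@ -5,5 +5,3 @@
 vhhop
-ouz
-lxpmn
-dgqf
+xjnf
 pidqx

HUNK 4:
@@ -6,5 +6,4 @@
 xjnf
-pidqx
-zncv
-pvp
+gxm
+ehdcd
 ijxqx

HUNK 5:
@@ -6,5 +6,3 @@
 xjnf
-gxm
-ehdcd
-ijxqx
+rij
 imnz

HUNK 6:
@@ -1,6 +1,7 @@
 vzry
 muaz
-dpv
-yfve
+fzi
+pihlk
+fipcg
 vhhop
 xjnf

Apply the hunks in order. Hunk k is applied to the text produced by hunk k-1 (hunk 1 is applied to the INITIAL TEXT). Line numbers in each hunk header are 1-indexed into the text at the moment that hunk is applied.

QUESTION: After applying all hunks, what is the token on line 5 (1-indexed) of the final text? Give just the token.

Answer: fipcg

Derivation:
Hunk 1: at line 1 remove [mqntr,wdi] add [dpv] -> 11 lines: vzry muaz dpv yfve vhhop wwzmn pidqx zncv pvp ijxqx imnz
Hunk 2: at line 4 remove [wwzmn] add [ouz,lxpmn,dgqf] -> 13 lines: vzry muaz dpv yfve vhhop ouz lxpmn dgqf pidqx zncv pvp ijxqx imnz
Hunk 3: at line 5 remove [ouz,lxpmn,dgqf] add [xjnf] -> 11 lines: vzry muaz dpv yfve vhhop xjnf pidqx zncv pvp ijxqx imnz
Hunk 4: at line 6 remove [pidqx,zncv,pvp] add [gxm,ehdcd] -> 10 lines: vzry muaz dpv yfve vhhop xjnf gxm ehdcd ijxqx imnz
Hunk 5: at line 6 remove [gxm,ehdcd,ijxqx] add [rij] -> 8 lines: vzry muaz dpv yfve vhhop xjnf rij imnz
Hunk 6: at line 1 remove [dpv,yfve] add [fzi,pihlk,fipcg] -> 9 lines: vzry muaz fzi pihlk fipcg vhhop xjnf rij imnz
Final line 5: fipcg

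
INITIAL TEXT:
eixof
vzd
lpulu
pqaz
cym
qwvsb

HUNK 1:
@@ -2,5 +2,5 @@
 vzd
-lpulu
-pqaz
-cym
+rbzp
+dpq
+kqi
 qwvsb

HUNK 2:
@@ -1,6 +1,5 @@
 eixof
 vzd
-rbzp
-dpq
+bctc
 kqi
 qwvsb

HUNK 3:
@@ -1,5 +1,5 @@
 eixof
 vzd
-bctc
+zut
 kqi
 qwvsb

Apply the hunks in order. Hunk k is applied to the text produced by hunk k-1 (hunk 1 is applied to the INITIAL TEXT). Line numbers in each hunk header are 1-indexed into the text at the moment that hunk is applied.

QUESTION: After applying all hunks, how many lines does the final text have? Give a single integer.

Answer: 5

Derivation:
Hunk 1: at line 2 remove [lpulu,pqaz,cym] add [rbzp,dpq,kqi] -> 6 lines: eixof vzd rbzp dpq kqi qwvsb
Hunk 2: at line 1 remove [rbzp,dpq] add [bctc] -> 5 lines: eixof vzd bctc kqi qwvsb
Hunk 3: at line 1 remove [bctc] add [zut] -> 5 lines: eixof vzd zut kqi qwvsb
Final line count: 5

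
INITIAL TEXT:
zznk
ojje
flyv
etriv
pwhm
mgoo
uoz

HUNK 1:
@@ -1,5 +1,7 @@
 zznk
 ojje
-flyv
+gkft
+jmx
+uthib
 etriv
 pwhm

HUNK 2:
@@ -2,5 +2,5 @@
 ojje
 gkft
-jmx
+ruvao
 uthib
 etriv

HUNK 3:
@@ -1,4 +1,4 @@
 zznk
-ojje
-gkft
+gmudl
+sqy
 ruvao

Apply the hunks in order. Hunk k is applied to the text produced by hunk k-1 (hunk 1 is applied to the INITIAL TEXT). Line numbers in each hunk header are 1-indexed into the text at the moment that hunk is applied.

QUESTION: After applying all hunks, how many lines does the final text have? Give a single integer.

Hunk 1: at line 1 remove [flyv] add [gkft,jmx,uthib] -> 9 lines: zznk ojje gkft jmx uthib etriv pwhm mgoo uoz
Hunk 2: at line 2 remove [jmx] add [ruvao] -> 9 lines: zznk ojje gkft ruvao uthib etriv pwhm mgoo uoz
Hunk 3: at line 1 remove [ojje,gkft] add [gmudl,sqy] -> 9 lines: zznk gmudl sqy ruvao uthib etriv pwhm mgoo uoz
Final line count: 9

Answer: 9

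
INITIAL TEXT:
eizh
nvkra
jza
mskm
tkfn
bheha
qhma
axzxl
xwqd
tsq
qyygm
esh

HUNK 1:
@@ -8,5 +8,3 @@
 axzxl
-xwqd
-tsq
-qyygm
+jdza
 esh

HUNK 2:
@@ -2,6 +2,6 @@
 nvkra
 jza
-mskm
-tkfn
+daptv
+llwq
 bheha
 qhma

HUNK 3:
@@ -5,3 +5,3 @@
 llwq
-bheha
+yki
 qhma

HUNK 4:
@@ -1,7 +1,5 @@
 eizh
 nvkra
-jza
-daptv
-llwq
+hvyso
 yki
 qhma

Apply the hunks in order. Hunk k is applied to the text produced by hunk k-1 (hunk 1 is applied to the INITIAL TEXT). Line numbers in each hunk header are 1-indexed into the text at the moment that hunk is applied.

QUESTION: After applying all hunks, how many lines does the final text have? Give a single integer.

Hunk 1: at line 8 remove [xwqd,tsq,qyygm] add [jdza] -> 10 lines: eizh nvkra jza mskm tkfn bheha qhma axzxl jdza esh
Hunk 2: at line 2 remove [mskm,tkfn] add [daptv,llwq] -> 10 lines: eizh nvkra jza daptv llwq bheha qhma axzxl jdza esh
Hunk 3: at line 5 remove [bheha] add [yki] -> 10 lines: eizh nvkra jza daptv llwq yki qhma axzxl jdza esh
Hunk 4: at line 1 remove [jza,daptv,llwq] add [hvyso] -> 8 lines: eizh nvkra hvyso yki qhma axzxl jdza esh
Final line count: 8

Answer: 8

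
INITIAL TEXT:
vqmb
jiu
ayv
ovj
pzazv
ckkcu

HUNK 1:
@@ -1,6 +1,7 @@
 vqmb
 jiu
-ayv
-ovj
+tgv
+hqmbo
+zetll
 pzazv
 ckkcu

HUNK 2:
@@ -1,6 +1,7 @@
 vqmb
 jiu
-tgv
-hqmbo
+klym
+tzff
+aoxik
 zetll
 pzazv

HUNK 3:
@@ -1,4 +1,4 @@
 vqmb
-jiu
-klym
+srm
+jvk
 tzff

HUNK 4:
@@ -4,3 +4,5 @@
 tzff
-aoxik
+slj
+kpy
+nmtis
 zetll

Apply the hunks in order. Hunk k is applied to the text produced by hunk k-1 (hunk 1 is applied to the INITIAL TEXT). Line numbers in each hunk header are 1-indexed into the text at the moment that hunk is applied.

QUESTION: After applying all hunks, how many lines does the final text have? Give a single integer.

Answer: 10

Derivation:
Hunk 1: at line 1 remove [ayv,ovj] add [tgv,hqmbo,zetll] -> 7 lines: vqmb jiu tgv hqmbo zetll pzazv ckkcu
Hunk 2: at line 1 remove [tgv,hqmbo] add [klym,tzff,aoxik] -> 8 lines: vqmb jiu klym tzff aoxik zetll pzazv ckkcu
Hunk 3: at line 1 remove [jiu,klym] add [srm,jvk] -> 8 lines: vqmb srm jvk tzff aoxik zetll pzazv ckkcu
Hunk 4: at line 4 remove [aoxik] add [slj,kpy,nmtis] -> 10 lines: vqmb srm jvk tzff slj kpy nmtis zetll pzazv ckkcu
Final line count: 10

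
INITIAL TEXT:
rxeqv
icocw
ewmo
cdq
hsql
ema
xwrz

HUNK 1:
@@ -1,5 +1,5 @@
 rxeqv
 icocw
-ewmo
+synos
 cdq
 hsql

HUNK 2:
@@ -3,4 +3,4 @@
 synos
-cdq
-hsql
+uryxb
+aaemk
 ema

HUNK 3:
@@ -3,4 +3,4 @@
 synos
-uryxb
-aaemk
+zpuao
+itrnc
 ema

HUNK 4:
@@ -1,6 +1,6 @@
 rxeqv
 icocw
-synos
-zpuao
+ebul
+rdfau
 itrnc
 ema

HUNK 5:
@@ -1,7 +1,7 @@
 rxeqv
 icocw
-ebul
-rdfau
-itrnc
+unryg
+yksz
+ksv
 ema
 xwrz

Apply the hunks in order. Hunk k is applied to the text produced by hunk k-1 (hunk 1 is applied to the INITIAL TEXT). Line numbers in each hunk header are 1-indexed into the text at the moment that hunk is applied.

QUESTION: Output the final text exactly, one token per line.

Hunk 1: at line 1 remove [ewmo] add [synos] -> 7 lines: rxeqv icocw synos cdq hsql ema xwrz
Hunk 2: at line 3 remove [cdq,hsql] add [uryxb,aaemk] -> 7 lines: rxeqv icocw synos uryxb aaemk ema xwrz
Hunk 3: at line 3 remove [uryxb,aaemk] add [zpuao,itrnc] -> 7 lines: rxeqv icocw synos zpuao itrnc ema xwrz
Hunk 4: at line 1 remove [synos,zpuao] add [ebul,rdfau] -> 7 lines: rxeqv icocw ebul rdfau itrnc ema xwrz
Hunk 5: at line 1 remove [ebul,rdfau,itrnc] add [unryg,yksz,ksv] -> 7 lines: rxeqv icocw unryg yksz ksv ema xwrz

Answer: rxeqv
icocw
unryg
yksz
ksv
ema
xwrz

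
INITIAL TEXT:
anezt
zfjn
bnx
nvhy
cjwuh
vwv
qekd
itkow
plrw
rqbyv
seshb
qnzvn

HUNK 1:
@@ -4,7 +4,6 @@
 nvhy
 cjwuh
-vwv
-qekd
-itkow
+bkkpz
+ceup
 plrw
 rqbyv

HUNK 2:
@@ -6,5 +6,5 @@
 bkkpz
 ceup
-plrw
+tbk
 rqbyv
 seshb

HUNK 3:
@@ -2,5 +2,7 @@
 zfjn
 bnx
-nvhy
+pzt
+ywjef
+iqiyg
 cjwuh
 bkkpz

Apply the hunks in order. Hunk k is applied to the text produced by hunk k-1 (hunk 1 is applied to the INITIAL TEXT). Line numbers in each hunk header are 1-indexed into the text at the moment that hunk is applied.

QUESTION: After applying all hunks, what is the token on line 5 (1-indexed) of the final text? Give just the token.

Hunk 1: at line 4 remove [vwv,qekd,itkow] add [bkkpz,ceup] -> 11 lines: anezt zfjn bnx nvhy cjwuh bkkpz ceup plrw rqbyv seshb qnzvn
Hunk 2: at line 6 remove [plrw] add [tbk] -> 11 lines: anezt zfjn bnx nvhy cjwuh bkkpz ceup tbk rqbyv seshb qnzvn
Hunk 3: at line 2 remove [nvhy] add [pzt,ywjef,iqiyg] -> 13 lines: anezt zfjn bnx pzt ywjef iqiyg cjwuh bkkpz ceup tbk rqbyv seshb qnzvn
Final line 5: ywjef

Answer: ywjef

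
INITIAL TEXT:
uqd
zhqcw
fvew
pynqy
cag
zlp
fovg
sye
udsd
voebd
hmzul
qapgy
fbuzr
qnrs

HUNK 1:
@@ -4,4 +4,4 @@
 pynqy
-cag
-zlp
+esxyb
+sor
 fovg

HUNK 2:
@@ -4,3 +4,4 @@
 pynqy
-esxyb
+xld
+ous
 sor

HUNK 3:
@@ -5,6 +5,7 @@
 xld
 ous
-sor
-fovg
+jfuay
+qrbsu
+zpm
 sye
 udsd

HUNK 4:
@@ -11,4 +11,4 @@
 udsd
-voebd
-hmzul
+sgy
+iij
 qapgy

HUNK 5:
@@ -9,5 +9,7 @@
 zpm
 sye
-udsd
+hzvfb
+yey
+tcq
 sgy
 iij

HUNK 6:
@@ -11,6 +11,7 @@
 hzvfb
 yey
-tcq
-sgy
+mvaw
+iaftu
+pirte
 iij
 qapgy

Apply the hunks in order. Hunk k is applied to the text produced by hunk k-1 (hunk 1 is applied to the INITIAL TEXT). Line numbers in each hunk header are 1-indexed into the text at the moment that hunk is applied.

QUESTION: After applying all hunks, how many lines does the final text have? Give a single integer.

Answer: 19

Derivation:
Hunk 1: at line 4 remove [cag,zlp] add [esxyb,sor] -> 14 lines: uqd zhqcw fvew pynqy esxyb sor fovg sye udsd voebd hmzul qapgy fbuzr qnrs
Hunk 2: at line 4 remove [esxyb] add [xld,ous] -> 15 lines: uqd zhqcw fvew pynqy xld ous sor fovg sye udsd voebd hmzul qapgy fbuzr qnrs
Hunk 3: at line 5 remove [sor,fovg] add [jfuay,qrbsu,zpm] -> 16 lines: uqd zhqcw fvew pynqy xld ous jfuay qrbsu zpm sye udsd voebd hmzul qapgy fbuzr qnrs
Hunk 4: at line 11 remove [voebd,hmzul] add [sgy,iij] -> 16 lines: uqd zhqcw fvew pynqy xld ous jfuay qrbsu zpm sye udsd sgy iij qapgy fbuzr qnrs
Hunk 5: at line 9 remove [udsd] add [hzvfb,yey,tcq] -> 18 lines: uqd zhqcw fvew pynqy xld ous jfuay qrbsu zpm sye hzvfb yey tcq sgy iij qapgy fbuzr qnrs
Hunk 6: at line 11 remove [tcq,sgy] add [mvaw,iaftu,pirte] -> 19 lines: uqd zhqcw fvew pynqy xld ous jfuay qrbsu zpm sye hzvfb yey mvaw iaftu pirte iij qapgy fbuzr qnrs
Final line count: 19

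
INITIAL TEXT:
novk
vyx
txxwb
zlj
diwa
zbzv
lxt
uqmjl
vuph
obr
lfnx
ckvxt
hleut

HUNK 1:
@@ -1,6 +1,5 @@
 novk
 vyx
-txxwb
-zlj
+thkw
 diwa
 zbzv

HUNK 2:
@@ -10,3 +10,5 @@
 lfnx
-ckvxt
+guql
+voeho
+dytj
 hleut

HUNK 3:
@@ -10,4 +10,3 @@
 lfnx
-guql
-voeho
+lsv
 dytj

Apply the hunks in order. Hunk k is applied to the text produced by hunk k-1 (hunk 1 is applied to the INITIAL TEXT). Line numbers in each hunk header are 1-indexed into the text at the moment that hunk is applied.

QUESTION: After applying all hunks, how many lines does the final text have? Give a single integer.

Answer: 13

Derivation:
Hunk 1: at line 1 remove [txxwb,zlj] add [thkw] -> 12 lines: novk vyx thkw diwa zbzv lxt uqmjl vuph obr lfnx ckvxt hleut
Hunk 2: at line 10 remove [ckvxt] add [guql,voeho,dytj] -> 14 lines: novk vyx thkw diwa zbzv lxt uqmjl vuph obr lfnx guql voeho dytj hleut
Hunk 3: at line 10 remove [guql,voeho] add [lsv] -> 13 lines: novk vyx thkw diwa zbzv lxt uqmjl vuph obr lfnx lsv dytj hleut
Final line count: 13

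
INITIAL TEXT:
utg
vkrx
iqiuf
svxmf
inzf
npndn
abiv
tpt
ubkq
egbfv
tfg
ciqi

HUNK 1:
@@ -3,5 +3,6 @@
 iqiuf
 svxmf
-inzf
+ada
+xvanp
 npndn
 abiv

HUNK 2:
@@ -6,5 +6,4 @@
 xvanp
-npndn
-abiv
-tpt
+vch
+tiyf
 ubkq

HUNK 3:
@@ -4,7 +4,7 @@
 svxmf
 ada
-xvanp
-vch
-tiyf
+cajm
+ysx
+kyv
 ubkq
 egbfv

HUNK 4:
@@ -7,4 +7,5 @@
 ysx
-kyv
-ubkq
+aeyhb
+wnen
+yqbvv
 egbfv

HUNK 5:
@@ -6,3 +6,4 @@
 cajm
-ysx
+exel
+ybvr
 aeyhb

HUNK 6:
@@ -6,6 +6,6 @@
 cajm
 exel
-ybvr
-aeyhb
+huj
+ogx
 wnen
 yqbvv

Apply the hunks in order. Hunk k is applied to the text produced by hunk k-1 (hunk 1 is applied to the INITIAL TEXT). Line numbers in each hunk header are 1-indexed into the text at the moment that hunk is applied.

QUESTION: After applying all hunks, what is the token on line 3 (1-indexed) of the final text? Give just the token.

Answer: iqiuf

Derivation:
Hunk 1: at line 3 remove [inzf] add [ada,xvanp] -> 13 lines: utg vkrx iqiuf svxmf ada xvanp npndn abiv tpt ubkq egbfv tfg ciqi
Hunk 2: at line 6 remove [npndn,abiv,tpt] add [vch,tiyf] -> 12 lines: utg vkrx iqiuf svxmf ada xvanp vch tiyf ubkq egbfv tfg ciqi
Hunk 3: at line 4 remove [xvanp,vch,tiyf] add [cajm,ysx,kyv] -> 12 lines: utg vkrx iqiuf svxmf ada cajm ysx kyv ubkq egbfv tfg ciqi
Hunk 4: at line 7 remove [kyv,ubkq] add [aeyhb,wnen,yqbvv] -> 13 lines: utg vkrx iqiuf svxmf ada cajm ysx aeyhb wnen yqbvv egbfv tfg ciqi
Hunk 5: at line 6 remove [ysx] add [exel,ybvr] -> 14 lines: utg vkrx iqiuf svxmf ada cajm exel ybvr aeyhb wnen yqbvv egbfv tfg ciqi
Hunk 6: at line 6 remove [ybvr,aeyhb] add [huj,ogx] -> 14 lines: utg vkrx iqiuf svxmf ada cajm exel huj ogx wnen yqbvv egbfv tfg ciqi
Final line 3: iqiuf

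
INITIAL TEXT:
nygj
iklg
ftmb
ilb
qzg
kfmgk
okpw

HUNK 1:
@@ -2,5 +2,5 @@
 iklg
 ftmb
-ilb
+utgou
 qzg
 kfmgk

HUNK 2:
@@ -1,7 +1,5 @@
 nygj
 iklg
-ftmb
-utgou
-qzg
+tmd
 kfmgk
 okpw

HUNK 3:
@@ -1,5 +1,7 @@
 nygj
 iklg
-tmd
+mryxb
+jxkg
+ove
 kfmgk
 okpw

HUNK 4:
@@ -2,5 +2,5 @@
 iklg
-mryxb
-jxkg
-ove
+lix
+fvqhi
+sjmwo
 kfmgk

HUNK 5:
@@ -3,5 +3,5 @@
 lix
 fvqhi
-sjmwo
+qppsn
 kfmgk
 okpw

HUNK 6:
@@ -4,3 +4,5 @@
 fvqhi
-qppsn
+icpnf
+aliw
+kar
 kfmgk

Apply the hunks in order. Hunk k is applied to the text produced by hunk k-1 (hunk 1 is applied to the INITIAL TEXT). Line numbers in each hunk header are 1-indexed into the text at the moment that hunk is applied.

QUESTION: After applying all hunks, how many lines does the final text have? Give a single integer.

Hunk 1: at line 2 remove [ilb] add [utgou] -> 7 lines: nygj iklg ftmb utgou qzg kfmgk okpw
Hunk 2: at line 1 remove [ftmb,utgou,qzg] add [tmd] -> 5 lines: nygj iklg tmd kfmgk okpw
Hunk 3: at line 1 remove [tmd] add [mryxb,jxkg,ove] -> 7 lines: nygj iklg mryxb jxkg ove kfmgk okpw
Hunk 4: at line 2 remove [mryxb,jxkg,ove] add [lix,fvqhi,sjmwo] -> 7 lines: nygj iklg lix fvqhi sjmwo kfmgk okpw
Hunk 5: at line 3 remove [sjmwo] add [qppsn] -> 7 lines: nygj iklg lix fvqhi qppsn kfmgk okpw
Hunk 6: at line 4 remove [qppsn] add [icpnf,aliw,kar] -> 9 lines: nygj iklg lix fvqhi icpnf aliw kar kfmgk okpw
Final line count: 9

Answer: 9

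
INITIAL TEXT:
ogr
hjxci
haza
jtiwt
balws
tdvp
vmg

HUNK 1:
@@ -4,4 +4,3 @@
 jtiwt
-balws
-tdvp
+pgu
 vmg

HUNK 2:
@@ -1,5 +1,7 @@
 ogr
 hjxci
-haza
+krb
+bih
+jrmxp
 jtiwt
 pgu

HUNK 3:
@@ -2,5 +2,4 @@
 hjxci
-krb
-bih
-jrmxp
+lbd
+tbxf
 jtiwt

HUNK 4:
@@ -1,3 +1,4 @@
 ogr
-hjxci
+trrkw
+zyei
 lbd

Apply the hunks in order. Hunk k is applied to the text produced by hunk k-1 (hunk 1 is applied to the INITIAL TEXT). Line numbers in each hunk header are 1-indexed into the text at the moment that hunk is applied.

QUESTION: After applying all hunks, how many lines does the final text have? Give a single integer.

Hunk 1: at line 4 remove [balws,tdvp] add [pgu] -> 6 lines: ogr hjxci haza jtiwt pgu vmg
Hunk 2: at line 1 remove [haza] add [krb,bih,jrmxp] -> 8 lines: ogr hjxci krb bih jrmxp jtiwt pgu vmg
Hunk 3: at line 2 remove [krb,bih,jrmxp] add [lbd,tbxf] -> 7 lines: ogr hjxci lbd tbxf jtiwt pgu vmg
Hunk 4: at line 1 remove [hjxci] add [trrkw,zyei] -> 8 lines: ogr trrkw zyei lbd tbxf jtiwt pgu vmg
Final line count: 8

Answer: 8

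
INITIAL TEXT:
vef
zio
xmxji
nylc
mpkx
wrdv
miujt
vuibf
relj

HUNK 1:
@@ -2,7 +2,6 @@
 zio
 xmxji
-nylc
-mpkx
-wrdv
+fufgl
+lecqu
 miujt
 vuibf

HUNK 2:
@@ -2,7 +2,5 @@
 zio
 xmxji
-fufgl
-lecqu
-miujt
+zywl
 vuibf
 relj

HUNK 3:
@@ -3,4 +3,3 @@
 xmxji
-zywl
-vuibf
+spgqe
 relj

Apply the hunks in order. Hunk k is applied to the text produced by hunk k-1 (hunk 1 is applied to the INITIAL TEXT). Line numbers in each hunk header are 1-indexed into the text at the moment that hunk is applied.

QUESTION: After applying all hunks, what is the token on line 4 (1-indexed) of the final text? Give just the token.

Hunk 1: at line 2 remove [nylc,mpkx,wrdv] add [fufgl,lecqu] -> 8 lines: vef zio xmxji fufgl lecqu miujt vuibf relj
Hunk 2: at line 2 remove [fufgl,lecqu,miujt] add [zywl] -> 6 lines: vef zio xmxji zywl vuibf relj
Hunk 3: at line 3 remove [zywl,vuibf] add [spgqe] -> 5 lines: vef zio xmxji spgqe relj
Final line 4: spgqe

Answer: spgqe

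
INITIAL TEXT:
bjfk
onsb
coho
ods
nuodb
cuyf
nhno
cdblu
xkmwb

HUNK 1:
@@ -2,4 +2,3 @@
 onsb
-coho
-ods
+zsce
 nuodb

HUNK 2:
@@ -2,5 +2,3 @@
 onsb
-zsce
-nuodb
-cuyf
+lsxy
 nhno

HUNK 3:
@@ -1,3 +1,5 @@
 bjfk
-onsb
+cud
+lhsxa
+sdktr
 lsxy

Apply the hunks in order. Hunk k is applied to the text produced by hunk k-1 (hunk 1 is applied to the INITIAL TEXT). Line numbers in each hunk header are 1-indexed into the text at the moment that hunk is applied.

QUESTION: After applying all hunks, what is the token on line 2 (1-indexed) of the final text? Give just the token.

Answer: cud

Derivation:
Hunk 1: at line 2 remove [coho,ods] add [zsce] -> 8 lines: bjfk onsb zsce nuodb cuyf nhno cdblu xkmwb
Hunk 2: at line 2 remove [zsce,nuodb,cuyf] add [lsxy] -> 6 lines: bjfk onsb lsxy nhno cdblu xkmwb
Hunk 3: at line 1 remove [onsb] add [cud,lhsxa,sdktr] -> 8 lines: bjfk cud lhsxa sdktr lsxy nhno cdblu xkmwb
Final line 2: cud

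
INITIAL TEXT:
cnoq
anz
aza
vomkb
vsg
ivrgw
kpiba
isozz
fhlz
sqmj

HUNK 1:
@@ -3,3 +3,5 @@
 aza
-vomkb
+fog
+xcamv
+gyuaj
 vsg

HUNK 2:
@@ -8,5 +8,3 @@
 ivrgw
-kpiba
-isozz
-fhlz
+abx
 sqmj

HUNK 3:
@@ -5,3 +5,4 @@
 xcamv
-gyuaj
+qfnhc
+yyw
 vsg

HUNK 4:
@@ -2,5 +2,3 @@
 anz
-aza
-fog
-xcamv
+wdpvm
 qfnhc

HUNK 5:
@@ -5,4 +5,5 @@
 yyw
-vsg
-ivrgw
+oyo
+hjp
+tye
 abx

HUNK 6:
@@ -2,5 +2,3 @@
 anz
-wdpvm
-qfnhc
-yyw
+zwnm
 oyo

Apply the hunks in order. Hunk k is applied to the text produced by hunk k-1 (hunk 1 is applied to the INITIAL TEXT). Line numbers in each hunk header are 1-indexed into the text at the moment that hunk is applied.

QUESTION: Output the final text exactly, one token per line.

Answer: cnoq
anz
zwnm
oyo
hjp
tye
abx
sqmj

Derivation:
Hunk 1: at line 3 remove [vomkb] add [fog,xcamv,gyuaj] -> 12 lines: cnoq anz aza fog xcamv gyuaj vsg ivrgw kpiba isozz fhlz sqmj
Hunk 2: at line 8 remove [kpiba,isozz,fhlz] add [abx] -> 10 lines: cnoq anz aza fog xcamv gyuaj vsg ivrgw abx sqmj
Hunk 3: at line 5 remove [gyuaj] add [qfnhc,yyw] -> 11 lines: cnoq anz aza fog xcamv qfnhc yyw vsg ivrgw abx sqmj
Hunk 4: at line 2 remove [aza,fog,xcamv] add [wdpvm] -> 9 lines: cnoq anz wdpvm qfnhc yyw vsg ivrgw abx sqmj
Hunk 5: at line 5 remove [vsg,ivrgw] add [oyo,hjp,tye] -> 10 lines: cnoq anz wdpvm qfnhc yyw oyo hjp tye abx sqmj
Hunk 6: at line 2 remove [wdpvm,qfnhc,yyw] add [zwnm] -> 8 lines: cnoq anz zwnm oyo hjp tye abx sqmj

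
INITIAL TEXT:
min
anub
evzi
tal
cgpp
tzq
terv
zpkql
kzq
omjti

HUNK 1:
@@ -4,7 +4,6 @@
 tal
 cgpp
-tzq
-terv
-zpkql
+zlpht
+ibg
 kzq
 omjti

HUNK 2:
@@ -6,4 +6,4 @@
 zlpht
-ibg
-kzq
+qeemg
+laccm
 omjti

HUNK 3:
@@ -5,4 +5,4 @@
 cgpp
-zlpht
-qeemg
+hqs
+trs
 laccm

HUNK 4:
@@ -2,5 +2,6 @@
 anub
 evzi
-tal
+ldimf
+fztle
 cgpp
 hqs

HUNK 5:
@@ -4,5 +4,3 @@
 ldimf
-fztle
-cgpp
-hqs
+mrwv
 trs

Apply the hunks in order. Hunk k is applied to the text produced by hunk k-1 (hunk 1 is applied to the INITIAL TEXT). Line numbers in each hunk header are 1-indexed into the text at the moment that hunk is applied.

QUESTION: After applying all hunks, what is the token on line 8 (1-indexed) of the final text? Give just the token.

Hunk 1: at line 4 remove [tzq,terv,zpkql] add [zlpht,ibg] -> 9 lines: min anub evzi tal cgpp zlpht ibg kzq omjti
Hunk 2: at line 6 remove [ibg,kzq] add [qeemg,laccm] -> 9 lines: min anub evzi tal cgpp zlpht qeemg laccm omjti
Hunk 3: at line 5 remove [zlpht,qeemg] add [hqs,trs] -> 9 lines: min anub evzi tal cgpp hqs trs laccm omjti
Hunk 4: at line 2 remove [tal] add [ldimf,fztle] -> 10 lines: min anub evzi ldimf fztle cgpp hqs trs laccm omjti
Hunk 5: at line 4 remove [fztle,cgpp,hqs] add [mrwv] -> 8 lines: min anub evzi ldimf mrwv trs laccm omjti
Final line 8: omjti

Answer: omjti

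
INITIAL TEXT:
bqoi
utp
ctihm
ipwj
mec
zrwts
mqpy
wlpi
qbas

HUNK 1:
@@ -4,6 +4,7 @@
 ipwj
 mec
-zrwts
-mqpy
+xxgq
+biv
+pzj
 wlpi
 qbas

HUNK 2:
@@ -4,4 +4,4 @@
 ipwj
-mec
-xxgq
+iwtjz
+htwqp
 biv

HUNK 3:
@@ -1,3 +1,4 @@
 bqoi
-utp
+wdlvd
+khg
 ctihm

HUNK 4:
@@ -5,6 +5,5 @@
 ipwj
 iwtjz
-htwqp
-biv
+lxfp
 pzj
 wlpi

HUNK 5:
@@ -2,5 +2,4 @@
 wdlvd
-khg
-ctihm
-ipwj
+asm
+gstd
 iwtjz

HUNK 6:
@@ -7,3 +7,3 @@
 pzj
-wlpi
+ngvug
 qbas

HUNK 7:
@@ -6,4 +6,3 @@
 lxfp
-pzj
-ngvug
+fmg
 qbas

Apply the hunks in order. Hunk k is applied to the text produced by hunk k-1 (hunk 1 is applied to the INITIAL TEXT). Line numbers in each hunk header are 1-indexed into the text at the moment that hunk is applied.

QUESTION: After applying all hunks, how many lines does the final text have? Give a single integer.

Answer: 8

Derivation:
Hunk 1: at line 4 remove [zrwts,mqpy] add [xxgq,biv,pzj] -> 10 lines: bqoi utp ctihm ipwj mec xxgq biv pzj wlpi qbas
Hunk 2: at line 4 remove [mec,xxgq] add [iwtjz,htwqp] -> 10 lines: bqoi utp ctihm ipwj iwtjz htwqp biv pzj wlpi qbas
Hunk 3: at line 1 remove [utp] add [wdlvd,khg] -> 11 lines: bqoi wdlvd khg ctihm ipwj iwtjz htwqp biv pzj wlpi qbas
Hunk 4: at line 5 remove [htwqp,biv] add [lxfp] -> 10 lines: bqoi wdlvd khg ctihm ipwj iwtjz lxfp pzj wlpi qbas
Hunk 5: at line 2 remove [khg,ctihm,ipwj] add [asm,gstd] -> 9 lines: bqoi wdlvd asm gstd iwtjz lxfp pzj wlpi qbas
Hunk 6: at line 7 remove [wlpi] add [ngvug] -> 9 lines: bqoi wdlvd asm gstd iwtjz lxfp pzj ngvug qbas
Hunk 7: at line 6 remove [pzj,ngvug] add [fmg] -> 8 lines: bqoi wdlvd asm gstd iwtjz lxfp fmg qbas
Final line count: 8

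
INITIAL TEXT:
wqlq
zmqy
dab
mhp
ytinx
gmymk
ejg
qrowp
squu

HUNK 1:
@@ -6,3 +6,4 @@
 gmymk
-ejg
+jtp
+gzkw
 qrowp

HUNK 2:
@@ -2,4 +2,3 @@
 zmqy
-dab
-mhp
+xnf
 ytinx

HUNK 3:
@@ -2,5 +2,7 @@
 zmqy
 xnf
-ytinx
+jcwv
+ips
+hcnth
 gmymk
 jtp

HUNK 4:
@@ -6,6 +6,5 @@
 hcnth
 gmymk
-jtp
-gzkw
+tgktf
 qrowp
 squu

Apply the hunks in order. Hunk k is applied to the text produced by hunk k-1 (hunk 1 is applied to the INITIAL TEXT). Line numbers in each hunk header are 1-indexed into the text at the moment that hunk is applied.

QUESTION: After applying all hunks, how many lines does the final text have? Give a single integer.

Answer: 10

Derivation:
Hunk 1: at line 6 remove [ejg] add [jtp,gzkw] -> 10 lines: wqlq zmqy dab mhp ytinx gmymk jtp gzkw qrowp squu
Hunk 2: at line 2 remove [dab,mhp] add [xnf] -> 9 lines: wqlq zmqy xnf ytinx gmymk jtp gzkw qrowp squu
Hunk 3: at line 2 remove [ytinx] add [jcwv,ips,hcnth] -> 11 lines: wqlq zmqy xnf jcwv ips hcnth gmymk jtp gzkw qrowp squu
Hunk 4: at line 6 remove [jtp,gzkw] add [tgktf] -> 10 lines: wqlq zmqy xnf jcwv ips hcnth gmymk tgktf qrowp squu
Final line count: 10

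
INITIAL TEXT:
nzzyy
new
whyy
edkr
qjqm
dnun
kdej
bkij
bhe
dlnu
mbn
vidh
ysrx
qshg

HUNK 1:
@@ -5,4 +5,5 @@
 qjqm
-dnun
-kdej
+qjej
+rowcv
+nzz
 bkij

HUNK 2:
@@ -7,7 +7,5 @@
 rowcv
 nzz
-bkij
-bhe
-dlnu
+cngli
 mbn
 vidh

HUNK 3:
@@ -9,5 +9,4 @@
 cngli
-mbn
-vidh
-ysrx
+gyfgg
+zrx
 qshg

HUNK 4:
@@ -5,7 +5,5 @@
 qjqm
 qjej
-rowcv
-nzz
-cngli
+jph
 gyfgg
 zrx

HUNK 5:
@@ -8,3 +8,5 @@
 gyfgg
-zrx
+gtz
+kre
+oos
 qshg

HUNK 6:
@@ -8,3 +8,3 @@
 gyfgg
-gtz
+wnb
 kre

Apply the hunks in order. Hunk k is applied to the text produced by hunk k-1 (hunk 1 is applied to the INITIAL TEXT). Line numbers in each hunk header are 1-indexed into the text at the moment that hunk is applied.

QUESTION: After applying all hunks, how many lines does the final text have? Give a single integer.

Answer: 12

Derivation:
Hunk 1: at line 5 remove [dnun,kdej] add [qjej,rowcv,nzz] -> 15 lines: nzzyy new whyy edkr qjqm qjej rowcv nzz bkij bhe dlnu mbn vidh ysrx qshg
Hunk 2: at line 7 remove [bkij,bhe,dlnu] add [cngli] -> 13 lines: nzzyy new whyy edkr qjqm qjej rowcv nzz cngli mbn vidh ysrx qshg
Hunk 3: at line 9 remove [mbn,vidh,ysrx] add [gyfgg,zrx] -> 12 lines: nzzyy new whyy edkr qjqm qjej rowcv nzz cngli gyfgg zrx qshg
Hunk 4: at line 5 remove [rowcv,nzz,cngli] add [jph] -> 10 lines: nzzyy new whyy edkr qjqm qjej jph gyfgg zrx qshg
Hunk 5: at line 8 remove [zrx] add [gtz,kre,oos] -> 12 lines: nzzyy new whyy edkr qjqm qjej jph gyfgg gtz kre oos qshg
Hunk 6: at line 8 remove [gtz] add [wnb] -> 12 lines: nzzyy new whyy edkr qjqm qjej jph gyfgg wnb kre oos qshg
Final line count: 12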